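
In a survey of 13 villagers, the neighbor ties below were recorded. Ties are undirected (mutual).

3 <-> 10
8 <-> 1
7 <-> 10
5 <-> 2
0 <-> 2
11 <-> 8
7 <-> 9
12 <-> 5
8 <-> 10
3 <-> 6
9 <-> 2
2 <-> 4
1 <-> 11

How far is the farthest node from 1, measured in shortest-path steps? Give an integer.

Distances from 1: 0:6, 2:5, 3:3, 4:6, 5:6, 6:4, 7:3, 8:1, 9:4, 10:2, 11:1, 12:7.
The largest is 7 (to 12), so the eccentricity of 1 is 7.

7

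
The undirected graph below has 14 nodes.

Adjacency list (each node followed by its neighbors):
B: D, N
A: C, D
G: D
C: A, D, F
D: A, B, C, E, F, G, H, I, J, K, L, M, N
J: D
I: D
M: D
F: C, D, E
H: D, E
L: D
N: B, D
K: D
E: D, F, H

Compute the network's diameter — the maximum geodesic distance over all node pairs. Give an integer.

2

Eccentricity of each node (its greatest distance to any other): A:2, B:2, C:2, D:1, E:2, F:2, G:2, H:2, I:2, J:2, K:2, L:2, M:2, N:2.
The maximum eccentricity is 2, realized for instance by the pair B–I via B – D – I. So the diameter is 2.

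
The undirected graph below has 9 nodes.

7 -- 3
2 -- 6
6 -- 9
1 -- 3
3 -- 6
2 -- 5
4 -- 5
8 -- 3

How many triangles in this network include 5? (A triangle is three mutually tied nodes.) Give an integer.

0

5's neighbors are 2 and 4, but none of them are tied to each other, so no triangle contains 5.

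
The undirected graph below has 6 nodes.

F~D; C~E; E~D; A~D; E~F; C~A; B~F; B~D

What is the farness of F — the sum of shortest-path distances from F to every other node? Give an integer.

Distances from F: A:2, B:1, C:2, D:1, E:1.
Sum = 2 + 1 + 2 + 1 + 1 = 7.

7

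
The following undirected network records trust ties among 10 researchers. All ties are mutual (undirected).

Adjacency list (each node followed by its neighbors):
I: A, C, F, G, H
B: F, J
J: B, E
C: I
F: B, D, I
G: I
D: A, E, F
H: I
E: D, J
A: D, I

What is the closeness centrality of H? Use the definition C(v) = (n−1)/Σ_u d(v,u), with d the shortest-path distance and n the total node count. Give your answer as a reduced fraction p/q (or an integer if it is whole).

9/23

Distances from H: A:2, B:3, C:2, D:3, E:4, F:2, G:2, I:1, J:4. Sum = 23.
n = 10, so closeness = 9/23.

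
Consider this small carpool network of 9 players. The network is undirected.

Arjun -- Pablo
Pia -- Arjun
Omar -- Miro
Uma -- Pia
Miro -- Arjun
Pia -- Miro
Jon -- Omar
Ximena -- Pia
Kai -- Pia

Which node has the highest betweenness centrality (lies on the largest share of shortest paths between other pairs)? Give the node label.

Pia

Unnormalized betweenness of each node: Arjun:7, Jon:0, Kai:0, Miro:12, Omar:7, Pablo:0, Pia:18, Uma:0, Ximena:0.
Pia has the largest value, 18, making it the main broker — the node through which the most shortest paths run.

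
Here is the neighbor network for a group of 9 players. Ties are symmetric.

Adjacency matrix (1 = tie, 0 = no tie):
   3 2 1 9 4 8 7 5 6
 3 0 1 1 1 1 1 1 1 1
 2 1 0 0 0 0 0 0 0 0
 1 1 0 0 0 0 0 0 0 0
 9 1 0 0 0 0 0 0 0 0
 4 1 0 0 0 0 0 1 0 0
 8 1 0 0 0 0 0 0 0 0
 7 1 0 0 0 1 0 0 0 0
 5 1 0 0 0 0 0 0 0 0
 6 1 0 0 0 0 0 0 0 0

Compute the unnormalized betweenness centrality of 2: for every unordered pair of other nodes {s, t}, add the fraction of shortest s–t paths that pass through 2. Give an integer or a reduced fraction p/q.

0

No shortest path between any pair of other nodes passes through 2.
Summing the contributions gives betweenness(2) = 0.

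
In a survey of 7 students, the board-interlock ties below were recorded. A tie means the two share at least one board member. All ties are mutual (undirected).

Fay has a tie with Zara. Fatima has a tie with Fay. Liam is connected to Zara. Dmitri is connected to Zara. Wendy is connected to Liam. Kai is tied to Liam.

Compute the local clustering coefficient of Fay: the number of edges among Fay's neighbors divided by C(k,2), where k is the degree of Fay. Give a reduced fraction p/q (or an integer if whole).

0

Fay's neighbors: Fatima and Zara (k = 2).
Possible neighbor pairs: C(2,2) = 1. Edges among them: none → e = 0.
Clustering(Fay) = 0/1.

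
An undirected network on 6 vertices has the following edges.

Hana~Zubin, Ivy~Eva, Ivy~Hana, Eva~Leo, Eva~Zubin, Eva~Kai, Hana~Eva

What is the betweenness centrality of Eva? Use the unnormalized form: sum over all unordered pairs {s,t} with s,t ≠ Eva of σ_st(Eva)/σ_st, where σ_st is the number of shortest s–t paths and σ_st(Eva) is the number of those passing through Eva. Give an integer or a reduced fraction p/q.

15/2

Pairs whose geodesics pass through Eva — Kai–Zubin: 1; Kai–Hana: 1; Kai–Ivy: 1; Kai–Leo: 1; Zubin–Ivy: 1/2; Zubin–Leo: 1; Hana–Leo: 1; Ivy–Leo: 1.
All other pairs contribute 0.
Summing the contributions gives betweenness(Eva) = 15/2.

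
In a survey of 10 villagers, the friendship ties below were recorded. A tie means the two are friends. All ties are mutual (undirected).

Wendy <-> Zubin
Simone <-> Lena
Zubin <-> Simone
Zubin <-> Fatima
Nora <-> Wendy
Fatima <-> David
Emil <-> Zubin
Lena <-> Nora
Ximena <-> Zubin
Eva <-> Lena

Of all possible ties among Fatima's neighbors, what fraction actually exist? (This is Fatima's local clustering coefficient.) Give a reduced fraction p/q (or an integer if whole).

0

Fatima's neighbors: David and Zubin (k = 2).
Possible neighbor pairs: C(2,2) = 1. Edges among them: none → e = 0.
Clustering(Fatima) = 0/1.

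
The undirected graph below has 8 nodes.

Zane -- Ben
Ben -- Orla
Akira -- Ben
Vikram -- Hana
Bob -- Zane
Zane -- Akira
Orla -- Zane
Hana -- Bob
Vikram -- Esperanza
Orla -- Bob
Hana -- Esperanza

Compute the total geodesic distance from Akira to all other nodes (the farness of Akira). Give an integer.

17

Distances from Akira: Ben:1, Bob:2, Esperanza:4, Hana:3, Orla:2, Vikram:4, Zane:1.
Sum = 1 + 2 + 4 + 3 + 2 + 4 + 1 = 17.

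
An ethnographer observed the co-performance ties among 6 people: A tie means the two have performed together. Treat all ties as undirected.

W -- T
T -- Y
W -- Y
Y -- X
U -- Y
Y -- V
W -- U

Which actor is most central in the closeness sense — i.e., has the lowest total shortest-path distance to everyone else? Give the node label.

Y

Farness (sum of distances to all others) for each node — T:8, U:8, V:9, W:7, X:9, Y:5.
The smallest farness is 5, for Y, so Y has the highest closeness.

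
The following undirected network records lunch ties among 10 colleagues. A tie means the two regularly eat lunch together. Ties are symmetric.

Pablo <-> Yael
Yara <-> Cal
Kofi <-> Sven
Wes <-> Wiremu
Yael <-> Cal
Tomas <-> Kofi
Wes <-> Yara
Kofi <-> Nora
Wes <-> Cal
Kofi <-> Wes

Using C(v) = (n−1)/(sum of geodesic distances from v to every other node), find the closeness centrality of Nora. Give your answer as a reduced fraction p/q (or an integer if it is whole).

Distances from Nora: Cal:3, Kofi:1, Pablo:5, Sven:2, Tomas:2, Wes:2, Wiremu:3, Yael:4, Yara:3. Sum = 25.
n = 10, so closeness = 9/25.

9/25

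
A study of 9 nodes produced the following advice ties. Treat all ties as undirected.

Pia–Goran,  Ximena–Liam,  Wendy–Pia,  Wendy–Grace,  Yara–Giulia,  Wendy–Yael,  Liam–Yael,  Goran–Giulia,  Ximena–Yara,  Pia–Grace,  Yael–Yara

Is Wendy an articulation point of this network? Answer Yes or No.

Even without Wendy, every remaining node can still reach every other (the residual graph is connected), so Wendy is not a cut vertex.

No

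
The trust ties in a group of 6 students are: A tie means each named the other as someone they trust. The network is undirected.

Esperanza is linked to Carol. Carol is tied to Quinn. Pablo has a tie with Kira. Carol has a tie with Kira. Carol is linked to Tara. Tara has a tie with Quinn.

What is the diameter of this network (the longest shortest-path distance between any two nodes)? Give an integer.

3

Eccentricity of each node (its greatest distance to any other): Carol:2, Esperanza:3, Kira:2, Pablo:3, Quinn:3, Tara:3.
The maximum eccentricity is 3, realized for instance by the pair Esperanza–Pablo via Esperanza – Carol – Kira – Pablo. So the diameter is 3.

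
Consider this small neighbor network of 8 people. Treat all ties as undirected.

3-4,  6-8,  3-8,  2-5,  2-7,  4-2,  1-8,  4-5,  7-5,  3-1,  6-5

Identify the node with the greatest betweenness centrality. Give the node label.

Unnormalized betweenness of each node: 1:0, 2:4/3, 3:14/3, 4:17/3, 5:37/6, 6:10/3, 7:0, 8:17/6.
5 has the largest value, 37/6, making it the main broker — the node through which the most shortest paths run.

5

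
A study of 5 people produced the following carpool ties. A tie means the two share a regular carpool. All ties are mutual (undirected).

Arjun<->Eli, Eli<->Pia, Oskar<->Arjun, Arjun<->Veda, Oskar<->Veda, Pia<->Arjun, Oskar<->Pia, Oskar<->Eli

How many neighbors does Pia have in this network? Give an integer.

3

Pia is directly tied to Arjun, Eli, and Oskar. That is 3 neighbors, so the degree of Pia is 3.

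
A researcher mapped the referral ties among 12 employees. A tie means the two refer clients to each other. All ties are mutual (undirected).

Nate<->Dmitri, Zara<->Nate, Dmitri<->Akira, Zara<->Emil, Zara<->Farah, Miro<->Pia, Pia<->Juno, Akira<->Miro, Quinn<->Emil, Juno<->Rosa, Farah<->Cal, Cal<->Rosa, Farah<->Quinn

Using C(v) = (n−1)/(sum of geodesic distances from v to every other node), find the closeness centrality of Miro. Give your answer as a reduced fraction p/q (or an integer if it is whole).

11/36

Distances from Miro: Akira:1, Cal:4, Dmitri:2, Emil:5, Farah:5, Juno:2, Nate:3, Pia:1, Quinn:6, Rosa:3, Zara:4. Sum = 36.
n = 12, so closeness = 11/36.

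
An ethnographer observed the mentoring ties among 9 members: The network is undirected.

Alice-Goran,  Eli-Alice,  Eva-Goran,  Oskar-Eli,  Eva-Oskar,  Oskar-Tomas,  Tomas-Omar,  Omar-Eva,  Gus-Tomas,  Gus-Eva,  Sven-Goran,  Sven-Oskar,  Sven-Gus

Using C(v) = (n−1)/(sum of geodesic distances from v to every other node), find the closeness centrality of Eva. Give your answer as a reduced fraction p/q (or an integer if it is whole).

Distances from Eva: Alice:2, Eli:2, Goran:1, Gus:1, Omar:1, Oskar:1, Sven:2, Tomas:2. Sum = 12.
n = 9, so closeness = 8/12 = 2/3.

2/3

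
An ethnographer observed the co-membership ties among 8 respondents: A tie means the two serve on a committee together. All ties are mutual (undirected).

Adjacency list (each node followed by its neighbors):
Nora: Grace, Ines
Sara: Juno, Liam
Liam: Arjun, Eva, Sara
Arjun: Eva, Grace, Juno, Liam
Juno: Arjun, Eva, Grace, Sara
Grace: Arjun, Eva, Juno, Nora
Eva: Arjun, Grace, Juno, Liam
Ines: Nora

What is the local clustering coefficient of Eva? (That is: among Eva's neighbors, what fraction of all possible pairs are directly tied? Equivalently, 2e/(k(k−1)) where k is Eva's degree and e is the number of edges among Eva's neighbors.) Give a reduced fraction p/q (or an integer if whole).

2/3

Eva's neighbors: Arjun, Grace, Juno, and Liam (k = 4).
Possible neighbor pairs: C(4,2) = 6. Edges among them: Arjun–Grace, Arjun–Juno, Arjun–Liam, Grace–Juno → e = 4.
Clustering(Eva) = 4/6 = 2/3.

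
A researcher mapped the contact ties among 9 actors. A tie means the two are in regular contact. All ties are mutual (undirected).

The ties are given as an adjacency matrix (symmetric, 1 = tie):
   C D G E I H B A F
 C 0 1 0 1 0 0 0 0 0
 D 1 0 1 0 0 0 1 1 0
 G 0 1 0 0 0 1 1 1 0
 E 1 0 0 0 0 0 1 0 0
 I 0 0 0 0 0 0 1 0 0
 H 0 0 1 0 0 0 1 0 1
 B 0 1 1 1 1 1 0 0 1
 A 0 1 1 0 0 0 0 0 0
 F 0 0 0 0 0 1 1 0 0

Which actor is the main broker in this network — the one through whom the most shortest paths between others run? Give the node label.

Unnormalized betweenness of each node: A:0, B:31/2, C:5/6, D:37/6, E:11/6, F:0, G:23/6, H:5/6, I:0.
B has the largest value, 31/2, making it the main broker — the node through which the most shortest paths run.

B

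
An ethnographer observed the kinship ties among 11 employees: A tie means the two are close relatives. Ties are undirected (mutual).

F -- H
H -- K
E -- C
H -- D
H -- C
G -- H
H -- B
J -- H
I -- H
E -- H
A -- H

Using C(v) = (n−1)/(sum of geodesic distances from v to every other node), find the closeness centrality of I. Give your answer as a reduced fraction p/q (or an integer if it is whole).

10/19

Distances from I: A:2, B:2, C:2, D:2, E:2, F:2, G:2, H:1, J:2, K:2. Sum = 19.
n = 11, so closeness = 10/19.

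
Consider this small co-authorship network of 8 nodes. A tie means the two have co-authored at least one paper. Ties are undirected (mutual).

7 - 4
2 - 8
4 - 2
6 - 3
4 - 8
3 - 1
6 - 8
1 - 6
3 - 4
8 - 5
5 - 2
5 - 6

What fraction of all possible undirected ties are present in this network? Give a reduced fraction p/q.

There are 12 edges and 8 nodes, so the maximum possible is C(8,2) = 28.
Density = 12/28 = 3/7.

3/7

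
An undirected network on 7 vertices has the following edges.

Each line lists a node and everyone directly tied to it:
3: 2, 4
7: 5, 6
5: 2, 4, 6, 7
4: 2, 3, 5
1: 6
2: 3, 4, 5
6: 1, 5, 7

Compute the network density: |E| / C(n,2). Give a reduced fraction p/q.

3/7

There are 9 edges and 7 nodes, so the maximum possible is C(7,2) = 21.
Density = 9/21 = 3/7.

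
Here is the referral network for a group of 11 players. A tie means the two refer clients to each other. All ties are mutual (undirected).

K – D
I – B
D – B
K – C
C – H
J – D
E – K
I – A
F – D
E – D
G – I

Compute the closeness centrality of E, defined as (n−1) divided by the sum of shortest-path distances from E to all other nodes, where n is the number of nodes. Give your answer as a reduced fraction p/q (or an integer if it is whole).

Distances from E: A:4, B:2, C:2, D:1, F:2, G:4, H:3, I:3, J:2, K:1. Sum = 24.
n = 11, so closeness = 10/24 = 5/12.

5/12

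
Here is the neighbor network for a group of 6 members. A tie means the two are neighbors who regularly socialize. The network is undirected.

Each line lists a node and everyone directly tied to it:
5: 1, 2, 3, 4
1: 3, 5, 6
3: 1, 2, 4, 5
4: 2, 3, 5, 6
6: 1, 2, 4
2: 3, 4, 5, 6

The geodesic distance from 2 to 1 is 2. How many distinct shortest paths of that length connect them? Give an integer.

3

The shortest distance is 2. The length-2 paths are: 2–6–1; 2–3–1; 2–5–1.
That gives 3 distinct shortest paths.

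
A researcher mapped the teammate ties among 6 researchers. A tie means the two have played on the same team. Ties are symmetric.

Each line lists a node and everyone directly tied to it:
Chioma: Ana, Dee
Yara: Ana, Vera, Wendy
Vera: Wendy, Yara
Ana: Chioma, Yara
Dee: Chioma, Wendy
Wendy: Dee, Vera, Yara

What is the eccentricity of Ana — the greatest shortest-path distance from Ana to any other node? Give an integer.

2

Distances from Ana: Chioma:1, Dee:2, Vera:2, Wendy:2, Yara:1.
The largest is 2 (to Dee, Wendy, and Vera), so the eccentricity of Ana is 2.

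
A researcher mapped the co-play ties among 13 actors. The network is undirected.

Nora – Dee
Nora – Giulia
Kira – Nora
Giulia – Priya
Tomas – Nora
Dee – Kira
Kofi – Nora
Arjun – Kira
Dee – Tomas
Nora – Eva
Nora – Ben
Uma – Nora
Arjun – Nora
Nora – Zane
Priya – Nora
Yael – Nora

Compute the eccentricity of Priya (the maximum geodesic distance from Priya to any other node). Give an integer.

2

Distances from Priya: Arjun:2, Ben:2, Dee:2, Eva:2, Giulia:1, Kira:2, Kofi:2, Nora:1, Tomas:2, Uma:2, Yael:2, Zane:2.
The largest is 2 (to Tomas, Kira, Dee, Eva, Ben, Yael, Zane, Uma, Arjun, and Kofi), so the eccentricity of Priya is 2.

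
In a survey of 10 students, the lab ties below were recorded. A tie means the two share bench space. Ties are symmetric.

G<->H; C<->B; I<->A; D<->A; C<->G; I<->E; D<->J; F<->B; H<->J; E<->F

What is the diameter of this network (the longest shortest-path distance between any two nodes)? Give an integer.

5

Eccentricity of each node (its greatest distance to any other): A:5, B:5, C:5, D:5, E:5, F:5, G:5, H:5, I:5, J:5.
The maximum eccentricity is 5, realized for instance by the pair J–F via J – H – G – C – B – F. So the diameter is 5.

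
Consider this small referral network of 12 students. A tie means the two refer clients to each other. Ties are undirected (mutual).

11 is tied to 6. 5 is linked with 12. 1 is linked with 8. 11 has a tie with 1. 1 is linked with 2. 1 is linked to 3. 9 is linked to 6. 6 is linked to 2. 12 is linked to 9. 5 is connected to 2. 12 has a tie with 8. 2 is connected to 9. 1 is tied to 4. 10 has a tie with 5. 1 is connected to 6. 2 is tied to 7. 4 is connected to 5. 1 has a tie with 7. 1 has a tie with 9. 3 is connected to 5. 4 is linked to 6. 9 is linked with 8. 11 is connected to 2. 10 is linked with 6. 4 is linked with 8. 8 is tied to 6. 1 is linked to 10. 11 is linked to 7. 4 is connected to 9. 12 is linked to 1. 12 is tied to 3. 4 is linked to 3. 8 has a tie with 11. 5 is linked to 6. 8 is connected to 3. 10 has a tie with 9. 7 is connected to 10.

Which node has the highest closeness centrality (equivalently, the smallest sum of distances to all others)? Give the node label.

Farness (sum of distances to all others) for each node — 1:12, 2:16, 3:17, 4:16, 5:16, 6:14, 7:18, 8:15, 9:15, 10:17, 11:17, 12:17.
The smallest farness is 12, for 1, so 1 has the highest closeness.

1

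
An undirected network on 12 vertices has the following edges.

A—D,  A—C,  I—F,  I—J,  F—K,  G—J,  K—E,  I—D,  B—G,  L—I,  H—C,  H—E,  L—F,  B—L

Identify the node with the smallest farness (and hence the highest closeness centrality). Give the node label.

Farness (sum of distances to all others) for each node — A:30, B:32, C:34, D:26, E:32, F:24, G:36, H:36, I:22, J:29, K:28, L:25.
The smallest farness is 22, for I, so I has the highest closeness.

I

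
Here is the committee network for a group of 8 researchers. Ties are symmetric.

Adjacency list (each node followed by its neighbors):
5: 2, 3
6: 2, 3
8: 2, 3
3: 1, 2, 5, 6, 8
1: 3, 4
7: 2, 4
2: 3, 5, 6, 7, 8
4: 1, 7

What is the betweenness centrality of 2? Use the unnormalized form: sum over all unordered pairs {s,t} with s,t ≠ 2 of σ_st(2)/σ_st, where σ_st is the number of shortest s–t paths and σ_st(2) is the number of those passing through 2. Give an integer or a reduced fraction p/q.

7

Pairs whose geodesics pass through 2 — 5–6: 1/2; 5–8: 1/2; 5–7: 1; 5–4: 1/2; 3–7: 1; 6–8: 1/2; 6–7: 1; 6–4: 1/2; 8–7: 1; 8–4: 1/2.
All other pairs contribute 0.
Summing the contributions gives betweenness(2) = 7.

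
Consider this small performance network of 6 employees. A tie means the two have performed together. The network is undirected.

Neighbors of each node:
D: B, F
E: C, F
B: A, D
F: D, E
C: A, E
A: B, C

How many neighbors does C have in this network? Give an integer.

C is directly tied to A and E. That is 2 neighbors, so the degree of C is 2.

2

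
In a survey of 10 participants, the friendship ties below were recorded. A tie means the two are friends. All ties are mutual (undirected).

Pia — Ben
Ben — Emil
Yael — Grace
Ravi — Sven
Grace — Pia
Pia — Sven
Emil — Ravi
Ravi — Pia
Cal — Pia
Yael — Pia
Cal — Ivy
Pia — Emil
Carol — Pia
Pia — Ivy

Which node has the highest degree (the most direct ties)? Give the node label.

Degrees — Ben:2, Cal:2, Carol:1, Emil:3, Grace:2, Ivy:2, Pia:9, Ravi:3, Sven:2, Yael:2.
The maximum is 9, attained only by Pia.

Pia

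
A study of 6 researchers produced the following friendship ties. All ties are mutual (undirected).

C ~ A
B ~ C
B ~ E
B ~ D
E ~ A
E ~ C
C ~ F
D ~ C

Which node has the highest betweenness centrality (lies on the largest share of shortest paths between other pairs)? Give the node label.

Unnormalized betweenness of each node: A:0, B:1/2, C:6, D:0, E:1/2, F:0.
C has the largest value, 6, making it the main broker — the node through which the most shortest paths run.

C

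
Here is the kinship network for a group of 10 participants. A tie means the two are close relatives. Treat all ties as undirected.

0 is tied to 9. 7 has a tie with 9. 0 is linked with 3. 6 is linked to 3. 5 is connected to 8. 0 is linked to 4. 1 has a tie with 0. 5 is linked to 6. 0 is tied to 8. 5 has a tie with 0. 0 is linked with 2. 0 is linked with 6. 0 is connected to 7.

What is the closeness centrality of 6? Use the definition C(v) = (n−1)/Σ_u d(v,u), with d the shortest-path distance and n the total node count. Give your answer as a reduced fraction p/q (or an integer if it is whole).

3/5

Distances from 6: 0:1, 1:2, 2:2, 3:1, 4:2, 5:1, 7:2, 8:2, 9:2. Sum = 15.
n = 10, so closeness = 9/15 = 3/5.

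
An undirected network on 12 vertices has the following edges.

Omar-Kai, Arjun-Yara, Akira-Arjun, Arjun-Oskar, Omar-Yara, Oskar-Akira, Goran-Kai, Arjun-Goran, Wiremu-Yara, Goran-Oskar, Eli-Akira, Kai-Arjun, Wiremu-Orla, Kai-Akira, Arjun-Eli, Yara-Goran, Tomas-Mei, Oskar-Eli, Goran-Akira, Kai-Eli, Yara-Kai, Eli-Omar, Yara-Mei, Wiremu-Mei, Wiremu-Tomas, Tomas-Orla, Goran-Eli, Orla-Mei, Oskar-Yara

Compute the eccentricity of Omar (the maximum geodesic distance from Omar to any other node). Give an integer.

Distances from Omar: Akira:2, Arjun:2, Eli:1, Goran:2, Kai:1, Mei:2, Orla:3, Oskar:2, Tomas:3, Wiremu:2, Yara:1.
The largest is 3 (to Orla and Tomas), so the eccentricity of Omar is 3.

3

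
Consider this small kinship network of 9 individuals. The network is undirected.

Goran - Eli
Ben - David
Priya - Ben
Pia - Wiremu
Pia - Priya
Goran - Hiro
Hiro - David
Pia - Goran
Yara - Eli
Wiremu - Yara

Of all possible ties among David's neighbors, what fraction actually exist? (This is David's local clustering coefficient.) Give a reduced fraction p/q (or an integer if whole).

0

David's neighbors: Ben and Hiro (k = 2).
Possible neighbor pairs: C(2,2) = 1. Edges among them: none → e = 0.
Clustering(David) = 0/1.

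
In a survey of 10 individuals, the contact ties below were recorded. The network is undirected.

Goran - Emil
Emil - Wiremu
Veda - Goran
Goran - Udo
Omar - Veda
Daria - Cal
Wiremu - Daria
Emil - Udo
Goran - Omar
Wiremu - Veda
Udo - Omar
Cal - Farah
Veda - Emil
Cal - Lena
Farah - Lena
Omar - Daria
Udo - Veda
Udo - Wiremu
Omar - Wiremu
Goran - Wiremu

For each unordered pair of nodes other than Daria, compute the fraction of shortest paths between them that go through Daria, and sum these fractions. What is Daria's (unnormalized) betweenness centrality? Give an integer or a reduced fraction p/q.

Pairs whose geodesics pass through Daria — Cal–Emil: 1; Cal–Veda: 2/2; Cal–Wiremu: 1; Cal–Udo: 2/2; Cal–Goran: 2/2; Cal–Omar: 1; Lena–Emil: 1; Lena–Veda: 2/2; Lena–Wiremu: 1; Lena–Udo: 2/2; Lena–Goran: 2/2; Lena–Omar: 1; Farah–Emil: 1; Farah–Veda: 2/2 … (+4 more pairs).
All other pairs contribute 0.
Summing the contributions gives betweenness(Daria) = 18.

18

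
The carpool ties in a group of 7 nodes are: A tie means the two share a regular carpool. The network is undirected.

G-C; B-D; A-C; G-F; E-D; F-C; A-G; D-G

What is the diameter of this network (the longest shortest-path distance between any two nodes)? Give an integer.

Eccentricity of each node (its greatest distance to any other): A:3, B:3, C:3, D:2, E:3, F:3, G:2.
The maximum eccentricity is 3, realized for instance by the pair B–C via B – D – G – C. So the diameter is 3.

3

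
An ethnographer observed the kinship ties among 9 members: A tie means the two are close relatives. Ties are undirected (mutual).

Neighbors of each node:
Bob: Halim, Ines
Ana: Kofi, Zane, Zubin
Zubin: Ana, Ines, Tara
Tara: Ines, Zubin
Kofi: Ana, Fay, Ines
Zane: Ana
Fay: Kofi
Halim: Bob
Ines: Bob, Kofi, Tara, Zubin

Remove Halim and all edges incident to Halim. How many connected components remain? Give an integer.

1

Halim's neighbors (Bob) remain reachable from one another through other ties, so the rest of the network stays in one piece.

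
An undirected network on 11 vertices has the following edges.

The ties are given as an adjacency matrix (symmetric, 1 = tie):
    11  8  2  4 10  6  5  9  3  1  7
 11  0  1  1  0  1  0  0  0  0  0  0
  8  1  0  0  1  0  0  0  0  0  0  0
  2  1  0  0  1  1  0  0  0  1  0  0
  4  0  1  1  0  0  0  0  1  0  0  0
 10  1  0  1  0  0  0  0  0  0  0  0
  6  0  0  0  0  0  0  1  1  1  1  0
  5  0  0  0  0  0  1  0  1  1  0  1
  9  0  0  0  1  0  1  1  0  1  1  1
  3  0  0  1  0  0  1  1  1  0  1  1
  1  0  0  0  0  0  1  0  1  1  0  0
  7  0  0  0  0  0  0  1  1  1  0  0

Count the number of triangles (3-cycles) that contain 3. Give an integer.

7

3's neighbors: 1, 2, 5, 6, 7, and 9.
Neighbor pairs that are themselves tied: 3–1–6; 3–1–9; 3–5–6; 3–5–7; 3–5–9; 3–6–9; 3–7–9. Each forms one triangle with 3, for 7 in total.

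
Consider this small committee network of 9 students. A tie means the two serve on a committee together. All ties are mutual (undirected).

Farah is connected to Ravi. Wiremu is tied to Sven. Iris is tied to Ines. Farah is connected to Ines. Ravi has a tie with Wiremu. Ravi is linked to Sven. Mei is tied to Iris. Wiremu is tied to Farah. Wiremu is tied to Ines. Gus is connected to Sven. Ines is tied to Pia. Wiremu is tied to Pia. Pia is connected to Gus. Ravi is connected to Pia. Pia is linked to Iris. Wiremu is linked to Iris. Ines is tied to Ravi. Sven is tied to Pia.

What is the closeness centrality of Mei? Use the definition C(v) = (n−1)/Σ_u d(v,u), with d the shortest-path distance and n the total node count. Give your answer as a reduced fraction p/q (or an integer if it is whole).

Distances from Mei: Farah:3, Gus:3, Ines:2, Iris:1, Pia:2, Ravi:3, Sven:3, Wiremu:2. Sum = 19.
n = 9, so closeness = 8/19.

8/19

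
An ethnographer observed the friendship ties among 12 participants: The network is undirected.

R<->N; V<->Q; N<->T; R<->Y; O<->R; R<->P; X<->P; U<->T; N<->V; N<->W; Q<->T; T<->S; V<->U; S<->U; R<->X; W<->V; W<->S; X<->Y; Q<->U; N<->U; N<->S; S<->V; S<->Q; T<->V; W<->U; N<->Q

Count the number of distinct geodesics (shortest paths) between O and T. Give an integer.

The shortest distance is 3, and the only length-3 path is O–R–N–T. So there is exactly 1 shortest path.

1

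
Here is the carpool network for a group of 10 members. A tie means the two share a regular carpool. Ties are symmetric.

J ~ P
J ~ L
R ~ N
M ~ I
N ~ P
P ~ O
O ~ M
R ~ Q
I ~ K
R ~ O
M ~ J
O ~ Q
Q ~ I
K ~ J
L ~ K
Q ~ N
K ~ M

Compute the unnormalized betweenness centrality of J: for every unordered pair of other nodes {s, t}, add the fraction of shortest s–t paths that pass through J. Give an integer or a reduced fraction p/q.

191/30

Pairs whose geodesics pass through J — O–L: 2/3; M–P: 1/2; M–N: 1/5; M–L: 1/2; P–I: 2/5; P–L: 1; P–K: 1; N–L: 1; N–K: 1/2; L–R: 3/5.
All other pairs contribute 0.
Summing the contributions gives betweenness(J) = 191/30.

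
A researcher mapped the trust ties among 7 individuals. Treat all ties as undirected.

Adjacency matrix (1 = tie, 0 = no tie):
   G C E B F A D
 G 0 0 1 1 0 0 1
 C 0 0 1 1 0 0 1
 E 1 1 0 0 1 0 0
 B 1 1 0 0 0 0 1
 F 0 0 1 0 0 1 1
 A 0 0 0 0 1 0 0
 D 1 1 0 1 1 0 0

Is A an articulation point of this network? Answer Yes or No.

Even without A, every remaining node can still reach every other (the residual graph is connected), so A is not a cut vertex.

No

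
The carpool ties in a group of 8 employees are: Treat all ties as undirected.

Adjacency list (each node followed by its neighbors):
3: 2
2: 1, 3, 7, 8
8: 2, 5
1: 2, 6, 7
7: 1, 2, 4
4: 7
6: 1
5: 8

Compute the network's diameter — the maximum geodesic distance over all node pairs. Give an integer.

Eccentricity of each node (its greatest distance to any other): 1:3, 2:2, 3:3, 4:4, 5:4, 6:4, 7:3, 8:3.
The maximum eccentricity is 4, realized for instance by the pair 5–4 via 5 – 8 – 2 – 7 – 4. So the diameter is 4.

4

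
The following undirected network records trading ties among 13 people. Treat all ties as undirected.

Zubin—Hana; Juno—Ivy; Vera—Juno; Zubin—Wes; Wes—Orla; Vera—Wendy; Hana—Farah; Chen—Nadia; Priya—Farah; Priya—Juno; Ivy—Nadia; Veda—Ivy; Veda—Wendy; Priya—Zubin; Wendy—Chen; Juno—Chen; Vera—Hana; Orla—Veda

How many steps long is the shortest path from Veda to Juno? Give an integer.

One shortest route is Veda – Ivy – Juno, which uses 2 edges, and Veda and Juno are not directly tied, so nothing shorter exists. So d(Veda,Juno) = 2.

2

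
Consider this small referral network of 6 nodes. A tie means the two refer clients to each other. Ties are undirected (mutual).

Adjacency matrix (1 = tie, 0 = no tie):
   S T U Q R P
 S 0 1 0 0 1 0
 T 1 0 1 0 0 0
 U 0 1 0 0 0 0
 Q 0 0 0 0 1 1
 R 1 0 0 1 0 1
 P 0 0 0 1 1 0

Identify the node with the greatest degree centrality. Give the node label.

R

Degrees — P:2, Q:2, R:3, S:2, T:2, U:1.
The maximum is 3, attained only by R.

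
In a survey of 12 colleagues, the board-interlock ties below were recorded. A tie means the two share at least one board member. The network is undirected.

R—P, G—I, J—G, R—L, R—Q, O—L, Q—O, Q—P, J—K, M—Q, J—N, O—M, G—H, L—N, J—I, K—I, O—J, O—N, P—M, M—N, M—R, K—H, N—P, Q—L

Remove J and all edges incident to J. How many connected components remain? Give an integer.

2

Without J, the remaining ties split the others into: {G, H, I, K}; {L, M, N, O, P, Q, R}.
That's 2 separate components.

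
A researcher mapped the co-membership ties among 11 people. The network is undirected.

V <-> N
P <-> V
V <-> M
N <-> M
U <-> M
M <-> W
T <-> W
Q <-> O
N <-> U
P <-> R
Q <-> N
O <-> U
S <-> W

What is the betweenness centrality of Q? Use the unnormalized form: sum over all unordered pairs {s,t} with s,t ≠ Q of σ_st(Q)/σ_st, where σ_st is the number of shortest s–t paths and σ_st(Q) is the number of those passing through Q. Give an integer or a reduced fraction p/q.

3/2

Pairs whose geodesics pass through Q — O–N: 1/2; O–V: 1/3; O–R: 1/3; O–P: 1/3.
All other pairs contribute 0.
Summing the contributions gives betweenness(Q) = 3/2.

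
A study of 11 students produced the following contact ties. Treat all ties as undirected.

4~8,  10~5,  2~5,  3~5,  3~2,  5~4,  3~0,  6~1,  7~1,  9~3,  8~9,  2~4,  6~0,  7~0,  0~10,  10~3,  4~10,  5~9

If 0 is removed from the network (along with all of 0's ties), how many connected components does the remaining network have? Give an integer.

Without 0, the remaining ties split the others into: {1, 6, 7}; {2, 3, 4, 5, 8, 9, 10}.
That's 2 separate components.

2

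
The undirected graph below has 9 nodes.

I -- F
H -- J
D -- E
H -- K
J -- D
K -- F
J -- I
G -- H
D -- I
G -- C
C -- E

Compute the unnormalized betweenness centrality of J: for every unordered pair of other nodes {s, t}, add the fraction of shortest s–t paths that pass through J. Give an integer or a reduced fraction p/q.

Pairs whose geodesics pass through J — E–K: 1/3; E–H: 1/2; D–K: 1/2; D–H: 1; D–G: 1/2; I–H: 1; I–G: 1.
All other pairs contribute 0.
Summing the contributions gives betweenness(J) = 29/6.

29/6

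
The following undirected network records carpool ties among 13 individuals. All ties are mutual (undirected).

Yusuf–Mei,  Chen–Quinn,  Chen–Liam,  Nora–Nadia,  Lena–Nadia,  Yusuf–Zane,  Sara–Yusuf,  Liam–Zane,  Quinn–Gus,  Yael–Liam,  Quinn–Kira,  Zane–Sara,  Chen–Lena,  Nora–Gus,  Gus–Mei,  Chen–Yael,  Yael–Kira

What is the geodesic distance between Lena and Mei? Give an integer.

4

One shortest route is Lena – Chen – Quinn – Gus – Mei, which uses 4 edges, and at distance 3 from Lena we only reach {Gus, Kira, Zane}, which does not include Mei. So d(Lena,Mei) = 4.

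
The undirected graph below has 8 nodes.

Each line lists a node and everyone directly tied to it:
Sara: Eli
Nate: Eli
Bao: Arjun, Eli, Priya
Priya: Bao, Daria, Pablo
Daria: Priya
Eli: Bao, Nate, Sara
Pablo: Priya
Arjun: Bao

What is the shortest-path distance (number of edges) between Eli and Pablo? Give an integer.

3

One shortest route is Eli – Bao – Priya – Pablo, which uses 3 edges, and at distance 2 from Eli we only reach {Arjun, Priya}, which does not include Pablo. So d(Eli,Pablo) = 3.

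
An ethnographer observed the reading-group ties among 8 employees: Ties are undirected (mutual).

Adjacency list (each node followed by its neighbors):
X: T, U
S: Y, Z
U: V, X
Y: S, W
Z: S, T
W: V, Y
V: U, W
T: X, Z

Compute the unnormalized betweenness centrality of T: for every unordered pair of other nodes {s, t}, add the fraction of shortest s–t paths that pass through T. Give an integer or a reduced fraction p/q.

9/2

Pairs whose geodesics pass through T — V–Z: 1/2; U–Z: 1; U–S: 1/2; X–Z: 1; X–S: 1; X–Y: 1/2.
All other pairs contribute 0.
Summing the contributions gives betweenness(T) = 9/2.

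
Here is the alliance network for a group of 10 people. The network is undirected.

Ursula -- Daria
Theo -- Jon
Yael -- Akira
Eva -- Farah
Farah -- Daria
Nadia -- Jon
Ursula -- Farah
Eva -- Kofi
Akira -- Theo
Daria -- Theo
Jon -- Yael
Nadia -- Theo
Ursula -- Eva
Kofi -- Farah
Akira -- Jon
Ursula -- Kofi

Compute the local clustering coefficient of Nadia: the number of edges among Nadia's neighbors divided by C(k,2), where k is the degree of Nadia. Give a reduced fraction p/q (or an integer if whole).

1

Nadia's neighbors: Jon and Theo (k = 2).
Possible neighbor pairs: C(2,2) = 1. Edges among them: Jon–Theo → e = 1.
Clustering(Nadia) = 1/1.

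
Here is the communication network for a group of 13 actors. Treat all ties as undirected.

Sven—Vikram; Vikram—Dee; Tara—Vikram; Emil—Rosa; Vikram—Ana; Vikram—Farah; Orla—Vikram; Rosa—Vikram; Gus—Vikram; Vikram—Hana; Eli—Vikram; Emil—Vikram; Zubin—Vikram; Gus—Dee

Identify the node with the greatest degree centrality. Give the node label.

Vikram

Degrees — Ana:1, Dee:2, Eli:1, Emil:2, Farah:1, Gus:2, Hana:1, Orla:1, Rosa:2, Sven:1, Tara:1, Vikram:12, Zubin:1.
The maximum is 12, attained only by Vikram.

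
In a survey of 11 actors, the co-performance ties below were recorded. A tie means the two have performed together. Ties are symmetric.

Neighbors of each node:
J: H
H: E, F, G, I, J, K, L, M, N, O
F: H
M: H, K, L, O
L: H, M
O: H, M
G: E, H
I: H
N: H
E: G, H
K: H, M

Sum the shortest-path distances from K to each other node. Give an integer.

Distances from K: E:2, F:2, G:2, H:1, I:2, J:2, L:2, M:1, N:2, O:2.
Sum = 2 + 2 + 2 + 1 + 2 + 2 + 2 + 1 + 2 + 2 = 18.

18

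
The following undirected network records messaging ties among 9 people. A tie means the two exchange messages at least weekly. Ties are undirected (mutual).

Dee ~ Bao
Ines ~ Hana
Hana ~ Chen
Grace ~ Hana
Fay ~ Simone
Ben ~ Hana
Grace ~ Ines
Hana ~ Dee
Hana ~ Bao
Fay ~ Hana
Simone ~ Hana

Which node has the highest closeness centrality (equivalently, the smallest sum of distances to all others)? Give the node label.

Hana

Farness (sum of distances to all others) for each node — Bao:14, Ben:15, Chen:15, Dee:14, Fay:14, Grace:14, Hana:8, Ines:14, Simone:14.
The smallest farness is 8, for Hana, so Hana has the highest closeness.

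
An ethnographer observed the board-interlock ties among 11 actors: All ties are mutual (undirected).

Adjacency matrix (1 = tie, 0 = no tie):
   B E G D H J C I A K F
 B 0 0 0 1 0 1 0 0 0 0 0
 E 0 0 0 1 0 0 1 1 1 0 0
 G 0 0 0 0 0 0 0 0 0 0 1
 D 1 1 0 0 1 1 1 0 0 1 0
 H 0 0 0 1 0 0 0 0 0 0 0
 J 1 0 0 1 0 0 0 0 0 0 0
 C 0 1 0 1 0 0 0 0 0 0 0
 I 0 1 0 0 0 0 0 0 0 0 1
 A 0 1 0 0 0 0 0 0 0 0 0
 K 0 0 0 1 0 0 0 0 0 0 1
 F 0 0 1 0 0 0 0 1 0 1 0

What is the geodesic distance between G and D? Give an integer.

One shortest route is G – F – K – D, which uses 3 edges, and at distance 2 from G we only reach {I, K}, which does not include D. So d(G,D) = 3.

3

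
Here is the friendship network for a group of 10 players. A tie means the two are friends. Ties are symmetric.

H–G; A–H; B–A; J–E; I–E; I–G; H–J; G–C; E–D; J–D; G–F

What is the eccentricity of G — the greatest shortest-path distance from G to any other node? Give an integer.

3

Distances from G: A:2, B:3, C:1, D:3, E:2, F:1, H:1, I:1, J:2.
The largest is 3 (to B and D), so the eccentricity of G is 3.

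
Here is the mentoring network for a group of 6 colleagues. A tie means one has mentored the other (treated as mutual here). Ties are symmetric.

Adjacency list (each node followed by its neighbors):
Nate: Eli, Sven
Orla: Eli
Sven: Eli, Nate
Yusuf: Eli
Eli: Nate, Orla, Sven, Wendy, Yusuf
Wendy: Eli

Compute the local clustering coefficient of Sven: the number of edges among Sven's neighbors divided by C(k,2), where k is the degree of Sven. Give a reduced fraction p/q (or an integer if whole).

Sven's neighbors: Eli and Nate (k = 2).
Possible neighbor pairs: C(2,2) = 1. Edges among them: Eli–Nate → e = 1.
Clustering(Sven) = 1/1.

1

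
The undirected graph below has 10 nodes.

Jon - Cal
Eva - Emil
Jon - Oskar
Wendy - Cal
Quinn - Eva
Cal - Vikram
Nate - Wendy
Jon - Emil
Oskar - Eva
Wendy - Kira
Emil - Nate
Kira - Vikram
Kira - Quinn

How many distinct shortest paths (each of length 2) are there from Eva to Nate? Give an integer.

1

The shortest distance is 2, and the only length-2 path is Eva–Emil–Nate. So there is exactly 1 shortest path.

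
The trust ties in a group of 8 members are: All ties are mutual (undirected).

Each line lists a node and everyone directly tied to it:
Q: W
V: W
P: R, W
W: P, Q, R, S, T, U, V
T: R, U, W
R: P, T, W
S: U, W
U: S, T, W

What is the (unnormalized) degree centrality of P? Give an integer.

2

P is directly tied to R and W. That is 2 neighbors, so the degree of P is 2.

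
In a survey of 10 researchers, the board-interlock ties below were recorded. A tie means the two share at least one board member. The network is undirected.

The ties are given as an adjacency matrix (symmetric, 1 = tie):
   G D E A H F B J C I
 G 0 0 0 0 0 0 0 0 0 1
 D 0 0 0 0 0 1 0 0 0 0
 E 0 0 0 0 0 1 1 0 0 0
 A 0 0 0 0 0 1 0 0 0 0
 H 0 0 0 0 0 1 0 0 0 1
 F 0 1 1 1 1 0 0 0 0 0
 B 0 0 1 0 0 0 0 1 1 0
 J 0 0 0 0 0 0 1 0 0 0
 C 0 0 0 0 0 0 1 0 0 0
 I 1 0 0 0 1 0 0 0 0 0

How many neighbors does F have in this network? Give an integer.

F is directly tied to A, D, E, and H. That is 4 neighbors, so the degree of F is 4.

4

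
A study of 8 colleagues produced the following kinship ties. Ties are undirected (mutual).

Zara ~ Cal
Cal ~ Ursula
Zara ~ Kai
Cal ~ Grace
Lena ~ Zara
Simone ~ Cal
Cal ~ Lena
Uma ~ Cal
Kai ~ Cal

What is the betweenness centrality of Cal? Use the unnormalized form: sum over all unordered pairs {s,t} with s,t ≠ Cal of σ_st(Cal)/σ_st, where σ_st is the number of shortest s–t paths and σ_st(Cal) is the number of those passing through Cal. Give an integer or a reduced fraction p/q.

37/2

Pairs whose geodesics pass through Cal — Grace–Kai: 1; Grace–Uma: 1; Grace–Lena: 1; Grace–Zara: 1; Grace–Ursula: 1; Grace–Simone: 1; Kai–Uma: 1; Kai–Lena: 1/2; Kai–Ursula: 1; Kai–Simone: 1; Uma–Lena: 1; Uma–Zara: 1; Uma–Ursula: 1; Uma–Simone: 1 … (+5 more pairs).
All other pairs contribute 0.
Summing the contributions gives betweenness(Cal) = 37/2.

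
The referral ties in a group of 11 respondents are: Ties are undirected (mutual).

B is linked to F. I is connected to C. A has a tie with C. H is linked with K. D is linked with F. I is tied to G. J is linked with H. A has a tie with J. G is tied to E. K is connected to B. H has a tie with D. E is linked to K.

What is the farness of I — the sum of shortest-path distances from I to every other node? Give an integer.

30

Distances from I: A:2, B:4, C:1, D:5, E:2, F:5, G:1, H:4, J:3, K:3.
Sum = 2 + 4 + 1 + 5 + 2 + 5 + 1 + 4 + 3 + 3 = 30.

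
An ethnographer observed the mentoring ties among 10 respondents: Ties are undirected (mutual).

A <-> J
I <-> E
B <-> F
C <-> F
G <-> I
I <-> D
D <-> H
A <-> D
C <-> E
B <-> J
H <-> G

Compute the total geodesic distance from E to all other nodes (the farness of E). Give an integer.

21

Distances from E: A:3, B:3, C:1, D:2, F:2, G:2, H:3, I:1, J:4.
Sum = 3 + 3 + 1 + 2 + 2 + 2 + 3 + 1 + 4 = 21.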